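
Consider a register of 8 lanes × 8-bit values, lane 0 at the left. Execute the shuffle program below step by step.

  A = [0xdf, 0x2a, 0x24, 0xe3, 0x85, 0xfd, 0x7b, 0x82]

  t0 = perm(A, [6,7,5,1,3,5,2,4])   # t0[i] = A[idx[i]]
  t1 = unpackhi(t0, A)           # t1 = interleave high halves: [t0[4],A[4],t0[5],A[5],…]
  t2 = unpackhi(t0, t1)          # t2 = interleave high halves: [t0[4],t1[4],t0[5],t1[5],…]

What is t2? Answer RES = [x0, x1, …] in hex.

RES = [0xe3, 0x24, 0xfd, 0x7b, 0x24, 0x85, 0x85, 0x82]

  t0: 7b 82 fd 2a e3 fd 24 85
  t1: e3 85 fd fd 24 7b 85 82
  t2: e3 24 fd 7b 24 85 85 82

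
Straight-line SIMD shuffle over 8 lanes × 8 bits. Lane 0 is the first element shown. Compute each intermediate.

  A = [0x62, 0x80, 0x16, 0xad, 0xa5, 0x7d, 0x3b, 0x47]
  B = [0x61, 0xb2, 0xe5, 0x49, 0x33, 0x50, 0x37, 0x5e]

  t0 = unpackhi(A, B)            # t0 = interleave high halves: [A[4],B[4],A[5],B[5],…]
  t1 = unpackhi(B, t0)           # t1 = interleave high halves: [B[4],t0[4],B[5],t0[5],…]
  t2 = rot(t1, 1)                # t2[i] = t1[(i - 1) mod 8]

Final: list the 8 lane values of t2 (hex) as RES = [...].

RES = [0x5e, 0x33, 0x3b, 0x50, 0x37, 0x37, 0x47, 0x5e]

t0 = [0xa5, 0x33, 0x7d, 0x50, 0x3b, 0x37, 0x47, 0x5e]
t1 = [0x33, 0x3b, 0x50, 0x37, 0x37, 0x47, 0x5e, 0x5e]
t2 = [0x5e, 0x33, 0x3b, 0x50, 0x37, 0x37, 0x47, 0x5e]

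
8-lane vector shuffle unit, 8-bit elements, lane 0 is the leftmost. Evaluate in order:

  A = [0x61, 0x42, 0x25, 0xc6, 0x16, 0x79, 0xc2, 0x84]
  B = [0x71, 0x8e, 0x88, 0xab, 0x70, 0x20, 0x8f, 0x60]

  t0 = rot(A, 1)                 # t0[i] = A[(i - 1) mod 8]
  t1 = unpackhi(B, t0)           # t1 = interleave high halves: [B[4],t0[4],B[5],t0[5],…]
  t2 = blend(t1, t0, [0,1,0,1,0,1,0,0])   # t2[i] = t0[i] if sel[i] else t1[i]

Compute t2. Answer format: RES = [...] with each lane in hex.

  t0: 84 61 42 25 c6 16 79 c2
  t1: 70 c6 20 16 8f 79 60 c2
  t2: 70 61 20 25 8f 16 60 c2

RES = [ 0x70  0x61  0x20  0x25  0x8f  0x16  0x60  0xc2 ]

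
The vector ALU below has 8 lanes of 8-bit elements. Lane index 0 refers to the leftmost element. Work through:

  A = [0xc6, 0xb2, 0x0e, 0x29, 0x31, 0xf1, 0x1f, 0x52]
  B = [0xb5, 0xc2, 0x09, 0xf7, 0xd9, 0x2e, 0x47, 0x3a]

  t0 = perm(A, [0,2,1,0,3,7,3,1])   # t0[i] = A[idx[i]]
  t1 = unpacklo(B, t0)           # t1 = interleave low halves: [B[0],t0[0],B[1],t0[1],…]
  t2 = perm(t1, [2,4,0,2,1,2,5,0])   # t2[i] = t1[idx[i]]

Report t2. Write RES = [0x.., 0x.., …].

RES = [ 0xc2  0x09  0xb5  0xc2  0xc6  0xc2  0xb2  0xb5 ]

  t0: c6 0e b2 c6 29 52 29 b2
  t1: b5 c6 c2 0e 09 b2 f7 c6
  t2: c2 09 b5 c2 c6 c2 b2 b5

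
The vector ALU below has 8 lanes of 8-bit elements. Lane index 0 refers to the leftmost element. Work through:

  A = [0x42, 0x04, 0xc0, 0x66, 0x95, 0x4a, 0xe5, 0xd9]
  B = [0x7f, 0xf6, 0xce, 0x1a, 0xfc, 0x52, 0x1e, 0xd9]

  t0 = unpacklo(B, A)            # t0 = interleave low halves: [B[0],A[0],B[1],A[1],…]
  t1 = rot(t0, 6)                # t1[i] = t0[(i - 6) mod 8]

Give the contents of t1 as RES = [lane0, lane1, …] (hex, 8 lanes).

RES = [0xf6, 0x04, 0xce, 0xc0, 0x1a, 0x66, 0x7f, 0x42]

  t0: 7f 42 f6 04 ce c0 1a 66
  t1: f6 04 ce c0 1a 66 7f 42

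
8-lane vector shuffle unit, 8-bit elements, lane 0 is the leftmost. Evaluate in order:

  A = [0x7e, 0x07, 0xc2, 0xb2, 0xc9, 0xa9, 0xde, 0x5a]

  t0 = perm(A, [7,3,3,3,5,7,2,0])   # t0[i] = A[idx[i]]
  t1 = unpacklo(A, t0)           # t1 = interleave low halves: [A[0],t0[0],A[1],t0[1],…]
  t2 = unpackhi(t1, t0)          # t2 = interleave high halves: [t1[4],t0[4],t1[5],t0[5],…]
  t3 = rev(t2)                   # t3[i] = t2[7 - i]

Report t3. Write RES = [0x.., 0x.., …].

RES = [ 0x7e  0xb2  0xc2  0xb2  0x5a  0xb2  0xa9  0xc2 ]

  t0: 5a b2 b2 b2 a9 5a c2 7e
  t1: 7e 5a 07 b2 c2 b2 b2 b2
  t2: c2 a9 b2 5a b2 c2 b2 7e
  t3: 7e b2 c2 b2 5a b2 a9 c2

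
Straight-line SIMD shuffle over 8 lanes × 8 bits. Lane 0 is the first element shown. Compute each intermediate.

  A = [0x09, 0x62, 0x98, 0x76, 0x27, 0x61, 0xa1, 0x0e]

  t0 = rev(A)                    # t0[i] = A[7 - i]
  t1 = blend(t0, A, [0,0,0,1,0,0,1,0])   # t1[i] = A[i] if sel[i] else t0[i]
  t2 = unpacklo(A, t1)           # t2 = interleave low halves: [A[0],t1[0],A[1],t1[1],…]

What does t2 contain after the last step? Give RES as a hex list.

  t0: 0e a1 61 27 76 98 62 09
  t1: 0e a1 61 76 76 98 a1 09
  t2: 09 0e 62 a1 98 61 76 76

RES = [ 0x09  0x0e  0x62  0xa1  0x98  0x61  0x76  0x76 ]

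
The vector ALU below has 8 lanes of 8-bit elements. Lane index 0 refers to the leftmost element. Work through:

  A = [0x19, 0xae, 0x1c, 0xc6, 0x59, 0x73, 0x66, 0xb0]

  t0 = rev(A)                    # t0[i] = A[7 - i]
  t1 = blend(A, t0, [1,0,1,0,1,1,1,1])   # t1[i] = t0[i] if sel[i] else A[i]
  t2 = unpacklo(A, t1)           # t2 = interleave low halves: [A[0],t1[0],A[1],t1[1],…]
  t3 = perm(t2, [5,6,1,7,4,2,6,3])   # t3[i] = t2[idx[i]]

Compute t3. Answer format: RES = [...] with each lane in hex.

  t0: b0 66 73 59 c6 1c ae 19
  t1: b0 ae 73 c6 c6 1c ae 19
  t2: 19 b0 ae ae 1c 73 c6 c6
  t3: 73 c6 b0 c6 1c ae c6 ae

RES = [0x73, 0xc6, 0xb0, 0xc6, 0x1c, 0xae, 0xc6, 0xae]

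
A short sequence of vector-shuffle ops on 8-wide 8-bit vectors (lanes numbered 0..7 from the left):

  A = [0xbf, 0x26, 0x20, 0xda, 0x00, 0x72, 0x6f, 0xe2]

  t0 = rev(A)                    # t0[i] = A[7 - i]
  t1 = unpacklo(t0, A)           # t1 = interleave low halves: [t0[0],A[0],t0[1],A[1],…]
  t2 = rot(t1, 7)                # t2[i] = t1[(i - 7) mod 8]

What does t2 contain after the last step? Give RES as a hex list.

t0 = [0xe2, 0x6f, 0x72, 0x00, 0xda, 0x20, 0x26, 0xbf]
t1 = [0xe2, 0xbf, 0x6f, 0x26, 0x72, 0x20, 0x00, 0xda]
t2 = [0xbf, 0x6f, 0x26, 0x72, 0x20, 0x00, 0xda, 0xe2]

RES = [ 0xbf  0x6f  0x26  0x72  0x20  0x00  0xda  0xe2 ]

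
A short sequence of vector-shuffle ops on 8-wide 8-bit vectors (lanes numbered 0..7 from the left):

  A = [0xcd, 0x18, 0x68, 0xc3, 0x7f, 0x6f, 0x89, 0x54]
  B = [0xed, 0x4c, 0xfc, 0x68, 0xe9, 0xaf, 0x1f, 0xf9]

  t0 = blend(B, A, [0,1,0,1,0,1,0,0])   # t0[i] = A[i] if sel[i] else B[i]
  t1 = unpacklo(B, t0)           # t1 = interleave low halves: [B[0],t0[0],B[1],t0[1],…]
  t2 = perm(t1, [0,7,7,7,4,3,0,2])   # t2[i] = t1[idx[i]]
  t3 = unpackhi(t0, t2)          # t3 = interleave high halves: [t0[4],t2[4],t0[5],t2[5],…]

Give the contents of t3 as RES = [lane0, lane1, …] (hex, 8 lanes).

→ t0 |ed|18|fc|c3|e9|6f|1f|f9|
→ t1 |ed|ed|4c|18|fc|fc|68|c3|
→ t2 |ed|c3|c3|c3|fc|18|ed|4c|
→ t3 |e9|fc|6f|18|1f|ed|f9|4c|

RES = [ 0xe9  0xfc  0x6f  0x18  0x1f  0xed  0xf9  0x4c ]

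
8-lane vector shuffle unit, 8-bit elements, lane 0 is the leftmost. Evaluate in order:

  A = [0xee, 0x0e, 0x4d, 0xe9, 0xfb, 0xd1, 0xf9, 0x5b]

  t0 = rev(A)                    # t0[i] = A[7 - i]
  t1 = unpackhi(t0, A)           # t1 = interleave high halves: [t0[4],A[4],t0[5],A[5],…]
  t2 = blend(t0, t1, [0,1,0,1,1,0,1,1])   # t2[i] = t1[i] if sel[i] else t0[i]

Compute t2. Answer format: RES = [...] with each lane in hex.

→ t0 |5b|f9|d1|fb|e9|4d|0e|ee|
→ t1 |e9|fb|4d|d1|0e|f9|ee|5b|
→ t2 |5b|fb|d1|d1|0e|4d|ee|5b|

RES = [0x5b, 0xfb, 0xd1, 0xd1, 0x0e, 0x4d, 0xee, 0x5b]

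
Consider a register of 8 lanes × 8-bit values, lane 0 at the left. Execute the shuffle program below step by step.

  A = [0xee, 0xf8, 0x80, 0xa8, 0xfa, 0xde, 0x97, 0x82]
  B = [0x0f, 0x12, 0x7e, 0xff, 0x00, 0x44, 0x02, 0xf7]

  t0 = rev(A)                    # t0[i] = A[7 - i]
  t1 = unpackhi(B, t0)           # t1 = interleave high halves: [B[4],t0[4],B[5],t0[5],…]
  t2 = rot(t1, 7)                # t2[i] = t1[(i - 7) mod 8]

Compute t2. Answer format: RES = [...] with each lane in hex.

→ t0 |82|97|de|fa|a8|80|f8|ee|
→ t1 |00|a8|44|80|02|f8|f7|ee|
→ t2 |a8|44|80|02|f8|f7|ee|00|

RES = [ 0xa8  0x44  0x80  0x02  0xf8  0xf7  0xee  0x00 ]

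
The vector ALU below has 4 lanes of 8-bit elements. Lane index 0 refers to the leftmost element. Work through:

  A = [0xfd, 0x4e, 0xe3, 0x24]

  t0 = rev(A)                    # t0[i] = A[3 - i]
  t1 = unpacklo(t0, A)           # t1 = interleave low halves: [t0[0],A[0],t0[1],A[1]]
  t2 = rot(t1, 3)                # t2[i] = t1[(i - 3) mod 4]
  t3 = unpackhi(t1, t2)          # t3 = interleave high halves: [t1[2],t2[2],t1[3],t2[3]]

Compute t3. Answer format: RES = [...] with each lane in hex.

RES = [ 0xe3  0x4e  0x4e  0x24 ]

→ t0 |24|e3|4e|fd|
→ t1 |24|fd|e3|4e|
→ t2 |fd|e3|4e|24|
→ t3 |e3|4e|4e|24|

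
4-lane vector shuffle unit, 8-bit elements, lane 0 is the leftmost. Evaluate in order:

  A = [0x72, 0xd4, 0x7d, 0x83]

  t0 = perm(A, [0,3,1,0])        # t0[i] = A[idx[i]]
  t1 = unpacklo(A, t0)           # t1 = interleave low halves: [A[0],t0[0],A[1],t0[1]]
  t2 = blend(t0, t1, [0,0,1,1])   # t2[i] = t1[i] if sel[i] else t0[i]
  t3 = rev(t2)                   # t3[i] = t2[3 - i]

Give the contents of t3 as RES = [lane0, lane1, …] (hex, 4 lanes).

RES = [ 0x83  0xd4  0x83  0x72 ]

t0 = [0x72, 0x83, 0xd4, 0x72]
t1 = [0x72, 0x72, 0xd4, 0x83]
t2 = [0x72, 0x83, 0xd4, 0x83]
t3 = [0x83, 0xd4, 0x83, 0x72]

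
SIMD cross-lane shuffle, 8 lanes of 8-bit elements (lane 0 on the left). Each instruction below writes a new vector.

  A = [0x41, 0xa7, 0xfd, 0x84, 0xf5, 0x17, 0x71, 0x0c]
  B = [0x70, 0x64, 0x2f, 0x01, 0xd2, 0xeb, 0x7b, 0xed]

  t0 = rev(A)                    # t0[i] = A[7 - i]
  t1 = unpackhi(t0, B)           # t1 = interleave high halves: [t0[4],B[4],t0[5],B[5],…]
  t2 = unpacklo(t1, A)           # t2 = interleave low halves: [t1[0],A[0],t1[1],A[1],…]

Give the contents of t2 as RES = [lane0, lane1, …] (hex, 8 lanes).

RES = [0x84, 0x41, 0xd2, 0xa7, 0xfd, 0xfd, 0xeb, 0x84]

t0 = [0x0c, 0x71, 0x17, 0xf5, 0x84, 0xfd, 0xa7, 0x41]
t1 = [0x84, 0xd2, 0xfd, 0xeb, 0xa7, 0x7b, 0x41, 0xed]
t2 = [0x84, 0x41, 0xd2, 0xa7, 0xfd, 0xfd, 0xeb, 0x84]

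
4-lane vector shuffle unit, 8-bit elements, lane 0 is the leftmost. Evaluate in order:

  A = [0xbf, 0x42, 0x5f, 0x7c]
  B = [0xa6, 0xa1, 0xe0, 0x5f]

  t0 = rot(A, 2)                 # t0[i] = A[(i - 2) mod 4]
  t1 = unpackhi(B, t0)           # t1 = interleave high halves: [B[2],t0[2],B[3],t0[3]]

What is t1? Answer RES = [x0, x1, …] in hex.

RES = [ 0xe0  0xbf  0x5f  0x42 ]

→ t0 |5f|7c|bf|42|
→ t1 |e0|bf|5f|42|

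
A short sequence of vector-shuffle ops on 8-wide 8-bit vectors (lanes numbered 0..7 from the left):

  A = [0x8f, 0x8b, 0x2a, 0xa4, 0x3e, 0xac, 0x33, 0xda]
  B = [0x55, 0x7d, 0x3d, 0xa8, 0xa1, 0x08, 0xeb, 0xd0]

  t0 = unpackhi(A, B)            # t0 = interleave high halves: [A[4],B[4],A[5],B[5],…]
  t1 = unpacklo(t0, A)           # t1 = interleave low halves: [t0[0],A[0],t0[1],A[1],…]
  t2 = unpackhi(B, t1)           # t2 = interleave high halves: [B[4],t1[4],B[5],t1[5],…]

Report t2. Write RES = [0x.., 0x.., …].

t0 = [0x3e, 0xa1, 0xac, 0x08, 0x33, 0xeb, 0xda, 0xd0]
t1 = [0x3e, 0x8f, 0xa1, 0x8b, 0xac, 0x2a, 0x08, 0xa4]
t2 = [0xa1, 0xac, 0x08, 0x2a, 0xeb, 0x08, 0xd0, 0xa4]

RES = [ 0xa1  0xac  0x08  0x2a  0xeb  0x08  0xd0  0xa4 ]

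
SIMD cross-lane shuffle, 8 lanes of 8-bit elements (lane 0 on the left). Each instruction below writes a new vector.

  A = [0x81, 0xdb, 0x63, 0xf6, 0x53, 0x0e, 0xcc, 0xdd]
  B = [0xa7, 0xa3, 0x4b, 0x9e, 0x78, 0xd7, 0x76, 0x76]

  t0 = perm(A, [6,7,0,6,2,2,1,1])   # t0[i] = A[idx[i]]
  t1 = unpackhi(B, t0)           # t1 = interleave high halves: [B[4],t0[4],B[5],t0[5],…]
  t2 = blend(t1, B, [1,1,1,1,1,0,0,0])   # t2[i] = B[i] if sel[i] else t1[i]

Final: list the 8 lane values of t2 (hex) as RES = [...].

→ t0 |cc|dd|81|cc|63|63|db|db|
→ t1 |78|63|d7|63|76|db|76|db|
→ t2 |a7|a3|4b|9e|78|db|76|db|

RES = [0xa7, 0xa3, 0x4b, 0x9e, 0x78, 0xdb, 0x76, 0xdb]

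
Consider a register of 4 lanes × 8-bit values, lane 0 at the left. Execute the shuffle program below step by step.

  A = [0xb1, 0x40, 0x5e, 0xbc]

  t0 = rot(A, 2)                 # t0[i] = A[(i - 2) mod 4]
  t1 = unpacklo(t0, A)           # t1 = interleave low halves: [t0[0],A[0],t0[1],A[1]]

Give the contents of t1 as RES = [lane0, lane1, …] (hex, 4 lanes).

t0 = [0x5e, 0xbc, 0xb1, 0x40]
t1 = [0x5e, 0xb1, 0xbc, 0x40]

RES = [ 0x5e  0xb1  0xbc  0x40 ]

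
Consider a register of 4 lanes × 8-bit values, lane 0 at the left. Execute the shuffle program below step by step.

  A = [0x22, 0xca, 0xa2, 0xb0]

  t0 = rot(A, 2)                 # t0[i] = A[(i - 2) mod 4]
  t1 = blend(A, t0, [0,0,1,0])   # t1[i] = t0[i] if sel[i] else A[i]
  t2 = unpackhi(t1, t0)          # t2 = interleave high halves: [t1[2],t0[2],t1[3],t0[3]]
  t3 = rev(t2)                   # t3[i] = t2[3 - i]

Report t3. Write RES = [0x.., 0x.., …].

RES = [0xca, 0xb0, 0x22, 0x22]

→ t0 |a2|b0|22|ca|
→ t1 |22|ca|22|b0|
→ t2 |22|22|b0|ca|
→ t3 |ca|b0|22|22|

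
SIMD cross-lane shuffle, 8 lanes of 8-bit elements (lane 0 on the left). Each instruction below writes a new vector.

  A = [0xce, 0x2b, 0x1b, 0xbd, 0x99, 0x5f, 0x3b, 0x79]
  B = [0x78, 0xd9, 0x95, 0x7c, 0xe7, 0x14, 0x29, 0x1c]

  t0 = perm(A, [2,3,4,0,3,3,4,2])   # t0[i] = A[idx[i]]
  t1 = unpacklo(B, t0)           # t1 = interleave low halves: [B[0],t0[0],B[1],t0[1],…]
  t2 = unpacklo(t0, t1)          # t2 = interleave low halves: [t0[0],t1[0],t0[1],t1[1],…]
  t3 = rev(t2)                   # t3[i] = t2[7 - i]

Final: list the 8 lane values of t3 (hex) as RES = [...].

→ t0 |1b|bd|99|ce|bd|bd|99|1b|
→ t1 |78|1b|d9|bd|95|99|7c|ce|
→ t2 |1b|78|bd|1b|99|d9|ce|bd|
→ t3 |bd|ce|d9|99|1b|bd|78|1b|

RES = [ 0xbd  0xce  0xd9  0x99  0x1b  0xbd  0x78  0x1b ]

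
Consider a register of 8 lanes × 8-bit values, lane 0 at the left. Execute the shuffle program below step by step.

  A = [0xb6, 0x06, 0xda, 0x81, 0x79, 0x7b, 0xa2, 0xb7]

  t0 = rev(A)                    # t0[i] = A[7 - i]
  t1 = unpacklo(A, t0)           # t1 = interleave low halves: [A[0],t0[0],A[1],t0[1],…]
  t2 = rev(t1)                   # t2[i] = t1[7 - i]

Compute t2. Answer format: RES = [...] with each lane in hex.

RES = [0x79, 0x81, 0x7b, 0xda, 0xa2, 0x06, 0xb7, 0xb6]

t0 = [0xb7, 0xa2, 0x7b, 0x79, 0x81, 0xda, 0x06, 0xb6]
t1 = [0xb6, 0xb7, 0x06, 0xa2, 0xda, 0x7b, 0x81, 0x79]
t2 = [0x79, 0x81, 0x7b, 0xda, 0xa2, 0x06, 0xb7, 0xb6]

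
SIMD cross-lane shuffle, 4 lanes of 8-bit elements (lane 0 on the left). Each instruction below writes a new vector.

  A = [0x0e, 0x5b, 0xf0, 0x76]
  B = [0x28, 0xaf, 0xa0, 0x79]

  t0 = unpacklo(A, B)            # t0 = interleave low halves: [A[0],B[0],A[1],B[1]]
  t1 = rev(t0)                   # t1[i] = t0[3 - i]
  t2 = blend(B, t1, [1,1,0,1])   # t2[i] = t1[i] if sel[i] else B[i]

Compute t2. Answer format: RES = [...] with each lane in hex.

RES = [ 0xaf  0x5b  0xa0  0x0e ]

  t0: 0e 28 5b af
  t1: af 5b 28 0e
  t2: af 5b a0 0e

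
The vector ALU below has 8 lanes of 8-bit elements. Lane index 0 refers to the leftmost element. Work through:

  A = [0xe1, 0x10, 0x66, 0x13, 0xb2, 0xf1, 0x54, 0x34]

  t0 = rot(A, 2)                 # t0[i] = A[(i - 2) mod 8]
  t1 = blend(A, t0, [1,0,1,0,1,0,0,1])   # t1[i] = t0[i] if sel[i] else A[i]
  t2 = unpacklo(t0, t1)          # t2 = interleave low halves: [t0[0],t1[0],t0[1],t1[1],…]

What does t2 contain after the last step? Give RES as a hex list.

t0 = [0x54, 0x34, 0xe1, 0x10, 0x66, 0x13, 0xb2, 0xf1]
t1 = [0x54, 0x10, 0xe1, 0x13, 0x66, 0xf1, 0x54, 0xf1]
t2 = [0x54, 0x54, 0x34, 0x10, 0xe1, 0xe1, 0x10, 0x13]

RES = [0x54, 0x54, 0x34, 0x10, 0xe1, 0xe1, 0x10, 0x13]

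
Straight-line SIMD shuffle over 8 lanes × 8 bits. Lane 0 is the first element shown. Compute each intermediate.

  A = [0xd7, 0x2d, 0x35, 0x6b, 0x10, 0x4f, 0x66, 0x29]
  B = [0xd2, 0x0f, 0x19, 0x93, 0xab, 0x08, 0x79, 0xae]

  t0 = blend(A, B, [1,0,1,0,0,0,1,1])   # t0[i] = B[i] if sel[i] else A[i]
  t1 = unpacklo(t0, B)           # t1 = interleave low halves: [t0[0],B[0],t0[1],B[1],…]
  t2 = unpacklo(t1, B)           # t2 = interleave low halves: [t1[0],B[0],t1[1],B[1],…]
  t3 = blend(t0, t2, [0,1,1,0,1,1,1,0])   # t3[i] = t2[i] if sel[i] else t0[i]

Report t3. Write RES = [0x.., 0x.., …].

RES = [ 0xd2  0xd2  0xd2  0x6b  0x2d  0x19  0x0f  0xae ]

  t0: d2 2d 19 6b 10 4f 79 ae
  t1: d2 d2 2d 0f 19 19 6b 93
  t2: d2 d2 d2 0f 2d 19 0f 93
  t3: d2 d2 d2 6b 2d 19 0f ae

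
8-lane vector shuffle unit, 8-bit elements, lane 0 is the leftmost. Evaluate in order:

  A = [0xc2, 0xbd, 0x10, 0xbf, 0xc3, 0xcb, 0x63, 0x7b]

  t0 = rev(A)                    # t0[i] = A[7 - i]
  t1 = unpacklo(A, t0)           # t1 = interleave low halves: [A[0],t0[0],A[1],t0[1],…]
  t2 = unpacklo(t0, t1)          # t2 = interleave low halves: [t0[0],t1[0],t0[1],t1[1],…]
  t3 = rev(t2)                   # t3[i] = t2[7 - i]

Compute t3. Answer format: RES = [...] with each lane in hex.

RES = [ 0x63  0xc3  0xbd  0xcb  0x7b  0x63  0xc2  0x7b ]

  t0: 7b 63 cb c3 bf 10 bd c2
  t1: c2 7b bd 63 10 cb bf c3
  t2: 7b c2 63 7b cb bd c3 63
  t3: 63 c3 bd cb 7b 63 c2 7b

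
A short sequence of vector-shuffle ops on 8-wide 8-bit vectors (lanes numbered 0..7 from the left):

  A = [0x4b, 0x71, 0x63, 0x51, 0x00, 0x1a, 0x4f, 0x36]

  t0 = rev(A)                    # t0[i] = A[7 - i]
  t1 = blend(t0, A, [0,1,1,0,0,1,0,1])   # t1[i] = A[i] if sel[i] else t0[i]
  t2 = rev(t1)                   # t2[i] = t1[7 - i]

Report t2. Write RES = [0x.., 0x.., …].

RES = [ 0x36  0x71  0x1a  0x51  0x00  0x63  0x71  0x36 ]

  t0: 36 4f 1a 00 51 63 71 4b
  t1: 36 71 63 00 51 1a 71 36
  t2: 36 71 1a 51 00 63 71 36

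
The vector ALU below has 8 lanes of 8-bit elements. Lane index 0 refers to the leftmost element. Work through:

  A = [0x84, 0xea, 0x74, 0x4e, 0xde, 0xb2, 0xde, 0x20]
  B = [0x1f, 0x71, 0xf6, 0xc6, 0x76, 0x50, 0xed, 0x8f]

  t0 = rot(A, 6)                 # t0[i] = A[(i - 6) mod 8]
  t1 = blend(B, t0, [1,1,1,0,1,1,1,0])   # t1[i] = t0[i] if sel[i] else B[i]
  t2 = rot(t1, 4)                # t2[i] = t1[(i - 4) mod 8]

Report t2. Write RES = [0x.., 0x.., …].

RES = [0xde, 0x20, 0x84, 0x8f, 0x74, 0x4e, 0xde, 0xc6]

t0 = [0x74, 0x4e, 0xde, 0xb2, 0xde, 0x20, 0x84, 0xea]
t1 = [0x74, 0x4e, 0xde, 0xc6, 0xde, 0x20, 0x84, 0x8f]
t2 = [0xde, 0x20, 0x84, 0x8f, 0x74, 0x4e, 0xde, 0xc6]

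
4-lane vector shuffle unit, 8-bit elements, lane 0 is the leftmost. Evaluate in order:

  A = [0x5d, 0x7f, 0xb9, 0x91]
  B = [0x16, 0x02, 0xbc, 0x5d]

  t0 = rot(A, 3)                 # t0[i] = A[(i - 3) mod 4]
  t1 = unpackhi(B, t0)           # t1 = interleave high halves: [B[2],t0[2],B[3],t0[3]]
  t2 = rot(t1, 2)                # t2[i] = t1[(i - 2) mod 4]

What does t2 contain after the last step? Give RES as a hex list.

  t0: 7f b9 91 5d
  t1: bc 91 5d 5d
  t2: 5d 5d bc 91

RES = [ 0x5d  0x5d  0xbc  0x91 ]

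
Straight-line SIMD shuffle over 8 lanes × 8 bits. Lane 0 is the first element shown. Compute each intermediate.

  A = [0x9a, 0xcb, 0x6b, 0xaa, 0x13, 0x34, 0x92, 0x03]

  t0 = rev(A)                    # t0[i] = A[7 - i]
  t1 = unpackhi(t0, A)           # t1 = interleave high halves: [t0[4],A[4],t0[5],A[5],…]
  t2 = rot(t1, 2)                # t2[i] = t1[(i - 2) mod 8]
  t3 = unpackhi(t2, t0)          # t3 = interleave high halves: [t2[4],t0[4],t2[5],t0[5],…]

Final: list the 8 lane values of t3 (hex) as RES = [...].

  t0: 03 92 34 13 aa 6b cb 9a
  t1: aa 13 6b 34 cb 92 9a 03
  t2: 9a 03 aa 13 6b 34 cb 92
  t3: 6b aa 34 6b cb cb 92 9a

RES = [ 0x6b  0xaa  0x34  0x6b  0xcb  0xcb  0x92  0x9a ]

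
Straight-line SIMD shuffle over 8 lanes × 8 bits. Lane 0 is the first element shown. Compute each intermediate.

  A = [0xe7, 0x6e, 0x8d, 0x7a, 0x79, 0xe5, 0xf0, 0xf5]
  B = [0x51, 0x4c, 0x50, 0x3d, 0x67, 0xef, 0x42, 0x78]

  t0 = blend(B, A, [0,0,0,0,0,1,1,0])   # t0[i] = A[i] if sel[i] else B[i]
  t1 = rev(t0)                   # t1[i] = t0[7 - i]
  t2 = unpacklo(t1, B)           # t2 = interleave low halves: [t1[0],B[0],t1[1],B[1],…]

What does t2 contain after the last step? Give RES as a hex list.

RES = [0x78, 0x51, 0xf0, 0x4c, 0xe5, 0x50, 0x67, 0x3d]

→ t0 |51|4c|50|3d|67|e5|f0|78|
→ t1 |78|f0|e5|67|3d|50|4c|51|
→ t2 |78|51|f0|4c|e5|50|67|3d|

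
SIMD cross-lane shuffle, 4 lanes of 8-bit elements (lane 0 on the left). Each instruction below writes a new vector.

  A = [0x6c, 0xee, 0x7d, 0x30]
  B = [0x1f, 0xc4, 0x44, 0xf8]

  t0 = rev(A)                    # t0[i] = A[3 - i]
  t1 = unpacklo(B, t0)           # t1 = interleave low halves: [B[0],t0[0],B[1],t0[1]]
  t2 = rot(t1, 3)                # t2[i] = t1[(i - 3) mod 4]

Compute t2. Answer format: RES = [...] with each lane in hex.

RES = [0x30, 0xc4, 0x7d, 0x1f]

t0 = [0x30, 0x7d, 0xee, 0x6c]
t1 = [0x1f, 0x30, 0xc4, 0x7d]
t2 = [0x30, 0xc4, 0x7d, 0x1f]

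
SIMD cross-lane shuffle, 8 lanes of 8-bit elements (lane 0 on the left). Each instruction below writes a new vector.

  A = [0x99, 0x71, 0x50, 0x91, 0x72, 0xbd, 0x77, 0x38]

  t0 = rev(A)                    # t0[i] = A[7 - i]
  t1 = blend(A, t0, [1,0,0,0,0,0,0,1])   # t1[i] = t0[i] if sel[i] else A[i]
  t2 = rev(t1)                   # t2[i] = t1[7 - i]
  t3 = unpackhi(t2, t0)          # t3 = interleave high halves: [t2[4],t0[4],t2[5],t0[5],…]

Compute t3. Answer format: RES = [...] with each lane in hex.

RES = [0x91, 0x91, 0x50, 0x50, 0x71, 0x71, 0x38, 0x99]

  t0: 38 77 bd 72 91 50 71 99
  t1: 38 71 50 91 72 bd 77 99
  t2: 99 77 bd 72 91 50 71 38
  t3: 91 91 50 50 71 71 38 99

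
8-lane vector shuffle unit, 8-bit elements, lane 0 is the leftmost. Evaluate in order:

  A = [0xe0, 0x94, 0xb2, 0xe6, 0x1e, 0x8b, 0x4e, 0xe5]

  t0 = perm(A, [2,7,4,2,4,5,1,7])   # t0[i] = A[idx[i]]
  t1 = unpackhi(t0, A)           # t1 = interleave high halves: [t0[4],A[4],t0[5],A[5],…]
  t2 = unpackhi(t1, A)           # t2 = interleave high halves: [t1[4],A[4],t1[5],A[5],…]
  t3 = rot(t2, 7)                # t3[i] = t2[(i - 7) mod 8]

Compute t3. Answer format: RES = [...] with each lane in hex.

RES = [ 0x1e  0x4e  0x8b  0xe5  0x4e  0xe5  0xe5  0x94 ]

→ t0 |b2|e5|1e|b2|1e|8b|94|e5|
→ t1 |1e|1e|8b|8b|94|4e|e5|e5|
→ t2 |94|1e|4e|8b|e5|4e|e5|e5|
→ t3 |1e|4e|8b|e5|4e|e5|e5|94|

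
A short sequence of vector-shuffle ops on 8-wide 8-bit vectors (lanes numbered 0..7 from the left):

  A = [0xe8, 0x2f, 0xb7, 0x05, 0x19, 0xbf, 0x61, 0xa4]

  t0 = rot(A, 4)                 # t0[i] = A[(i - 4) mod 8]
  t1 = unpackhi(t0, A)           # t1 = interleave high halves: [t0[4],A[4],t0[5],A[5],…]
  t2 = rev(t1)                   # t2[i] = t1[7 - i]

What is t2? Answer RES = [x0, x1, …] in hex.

t0 = [0x19, 0xbf, 0x61, 0xa4, 0xe8, 0x2f, 0xb7, 0x05]
t1 = [0xe8, 0x19, 0x2f, 0xbf, 0xb7, 0x61, 0x05, 0xa4]
t2 = [0xa4, 0x05, 0x61, 0xb7, 0xbf, 0x2f, 0x19, 0xe8]

RES = [0xa4, 0x05, 0x61, 0xb7, 0xbf, 0x2f, 0x19, 0xe8]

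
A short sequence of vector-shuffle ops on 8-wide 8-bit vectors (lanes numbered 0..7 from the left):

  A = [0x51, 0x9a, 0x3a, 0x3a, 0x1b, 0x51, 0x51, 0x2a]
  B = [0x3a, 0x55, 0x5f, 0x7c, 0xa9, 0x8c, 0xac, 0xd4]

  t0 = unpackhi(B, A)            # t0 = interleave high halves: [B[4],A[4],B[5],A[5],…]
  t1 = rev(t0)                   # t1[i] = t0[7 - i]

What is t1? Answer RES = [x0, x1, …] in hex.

  t0: a9 1b 8c 51 ac 51 d4 2a
  t1: 2a d4 51 ac 51 8c 1b a9

RES = [0x2a, 0xd4, 0x51, 0xac, 0x51, 0x8c, 0x1b, 0xa9]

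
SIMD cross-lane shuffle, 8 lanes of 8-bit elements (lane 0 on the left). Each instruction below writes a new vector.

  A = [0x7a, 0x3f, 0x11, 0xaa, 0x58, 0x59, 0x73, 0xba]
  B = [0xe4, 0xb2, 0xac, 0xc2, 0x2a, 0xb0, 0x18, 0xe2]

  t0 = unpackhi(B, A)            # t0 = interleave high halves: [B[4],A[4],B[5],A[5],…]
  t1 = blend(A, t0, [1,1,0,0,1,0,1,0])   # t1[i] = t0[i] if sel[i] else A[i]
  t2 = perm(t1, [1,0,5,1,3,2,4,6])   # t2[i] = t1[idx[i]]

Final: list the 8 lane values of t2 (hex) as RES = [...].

RES = [ 0x58  0x2a  0x59  0x58  0xaa  0x11  0x18  0xe2 ]

  t0: 2a 58 b0 59 18 73 e2 ba
  t1: 2a 58 11 aa 18 59 e2 ba
  t2: 58 2a 59 58 aa 11 18 e2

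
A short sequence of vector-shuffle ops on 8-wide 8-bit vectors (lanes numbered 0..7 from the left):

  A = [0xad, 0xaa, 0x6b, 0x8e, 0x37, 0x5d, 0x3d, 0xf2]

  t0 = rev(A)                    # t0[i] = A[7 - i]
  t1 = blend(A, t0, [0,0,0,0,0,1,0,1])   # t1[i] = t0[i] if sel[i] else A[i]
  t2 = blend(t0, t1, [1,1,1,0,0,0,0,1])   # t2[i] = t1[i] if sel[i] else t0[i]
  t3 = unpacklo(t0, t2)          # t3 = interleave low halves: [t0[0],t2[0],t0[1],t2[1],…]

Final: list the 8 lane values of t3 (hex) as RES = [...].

RES = [0xf2, 0xad, 0x3d, 0xaa, 0x5d, 0x6b, 0x37, 0x37]

→ t0 |f2|3d|5d|37|8e|6b|aa|ad|
→ t1 |ad|aa|6b|8e|37|6b|3d|ad|
→ t2 |ad|aa|6b|37|8e|6b|aa|ad|
→ t3 |f2|ad|3d|aa|5d|6b|37|37|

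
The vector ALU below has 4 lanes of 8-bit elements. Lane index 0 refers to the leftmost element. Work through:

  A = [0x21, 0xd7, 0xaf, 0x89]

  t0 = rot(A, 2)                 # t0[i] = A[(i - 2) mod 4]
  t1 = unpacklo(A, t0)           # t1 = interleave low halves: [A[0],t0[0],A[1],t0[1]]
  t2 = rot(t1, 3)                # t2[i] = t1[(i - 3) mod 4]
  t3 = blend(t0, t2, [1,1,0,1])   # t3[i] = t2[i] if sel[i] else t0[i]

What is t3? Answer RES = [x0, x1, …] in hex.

RES = [0xaf, 0xd7, 0x21, 0x21]

  t0: af 89 21 d7
  t1: 21 af d7 89
  t2: af d7 89 21
  t3: af d7 21 21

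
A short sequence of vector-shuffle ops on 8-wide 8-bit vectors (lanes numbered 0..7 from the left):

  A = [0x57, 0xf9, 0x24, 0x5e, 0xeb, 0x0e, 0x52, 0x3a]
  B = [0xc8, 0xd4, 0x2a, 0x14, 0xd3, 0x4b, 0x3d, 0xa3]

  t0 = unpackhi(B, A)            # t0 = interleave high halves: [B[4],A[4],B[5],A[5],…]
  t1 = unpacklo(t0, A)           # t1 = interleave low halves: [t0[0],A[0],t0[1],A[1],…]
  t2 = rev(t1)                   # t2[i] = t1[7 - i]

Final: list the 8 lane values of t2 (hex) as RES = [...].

RES = [0x5e, 0x0e, 0x24, 0x4b, 0xf9, 0xeb, 0x57, 0xd3]

→ t0 |d3|eb|4b|0e|3d|52|a3|3a|
→ t1 |d3|57|eb|f9|4b|24|0e|5e|
→ t2 |5e|0e|24|4b|f9|eb|57|d3|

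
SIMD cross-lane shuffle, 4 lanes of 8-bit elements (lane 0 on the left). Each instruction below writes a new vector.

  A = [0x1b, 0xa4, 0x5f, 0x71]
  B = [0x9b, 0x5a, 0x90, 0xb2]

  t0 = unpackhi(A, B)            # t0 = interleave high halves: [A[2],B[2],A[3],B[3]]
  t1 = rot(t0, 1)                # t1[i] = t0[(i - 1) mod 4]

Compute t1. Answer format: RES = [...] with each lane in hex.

t0 = [0x5f, 0x90, 0x71, 0xb2]
t1 = [0xb2, 0x5f, 0x90, 0x71]

RES = [ 0xb2  0x5f  0x90  0x71 ]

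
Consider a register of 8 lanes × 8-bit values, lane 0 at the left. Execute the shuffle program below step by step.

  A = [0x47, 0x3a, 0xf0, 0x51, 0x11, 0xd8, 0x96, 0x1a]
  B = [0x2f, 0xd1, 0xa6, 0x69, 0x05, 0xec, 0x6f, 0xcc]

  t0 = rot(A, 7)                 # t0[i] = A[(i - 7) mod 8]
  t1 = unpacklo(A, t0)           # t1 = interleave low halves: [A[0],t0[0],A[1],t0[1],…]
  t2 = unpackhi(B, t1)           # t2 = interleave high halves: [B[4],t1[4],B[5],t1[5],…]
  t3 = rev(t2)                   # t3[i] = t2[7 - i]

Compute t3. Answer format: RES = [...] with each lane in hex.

  t0: 3a f0 51 11 d8 96 1a 47
  t1: 47 3a 3a f0 f0 51 51 11
  t2: 05 f0 ec 51 6f 51 cc 11
  t3: 11 cc 51 6f 51 ec f0 05

RES = [ 0x11  0xcc  0x51  0x6f  0x51  0xec  0xf0  0x05 ]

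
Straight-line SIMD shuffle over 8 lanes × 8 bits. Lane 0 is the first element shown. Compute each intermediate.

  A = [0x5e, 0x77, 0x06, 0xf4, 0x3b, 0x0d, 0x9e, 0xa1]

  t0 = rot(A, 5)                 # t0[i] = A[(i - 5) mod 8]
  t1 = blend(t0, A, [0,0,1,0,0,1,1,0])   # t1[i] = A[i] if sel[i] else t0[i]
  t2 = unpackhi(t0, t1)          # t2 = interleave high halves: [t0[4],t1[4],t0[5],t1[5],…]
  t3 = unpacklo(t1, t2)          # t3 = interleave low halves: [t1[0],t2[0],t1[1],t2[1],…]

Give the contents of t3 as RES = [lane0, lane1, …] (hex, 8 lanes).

RES = [ 0xf4  0xa1  0x3b  0xa1  0x06  0x5e  0x9e  0x0d ]

→ t0 |f4|3b|0d|9e|a1|5e|77|06|
→ t1 |f4|3b|06|9e|a1|0d|9e|06|
→ t2 |a1|a1|5e|0d|77|9e|06|06|
→ t3 |f4|a1|3b|a1|06|5e|9e|0d|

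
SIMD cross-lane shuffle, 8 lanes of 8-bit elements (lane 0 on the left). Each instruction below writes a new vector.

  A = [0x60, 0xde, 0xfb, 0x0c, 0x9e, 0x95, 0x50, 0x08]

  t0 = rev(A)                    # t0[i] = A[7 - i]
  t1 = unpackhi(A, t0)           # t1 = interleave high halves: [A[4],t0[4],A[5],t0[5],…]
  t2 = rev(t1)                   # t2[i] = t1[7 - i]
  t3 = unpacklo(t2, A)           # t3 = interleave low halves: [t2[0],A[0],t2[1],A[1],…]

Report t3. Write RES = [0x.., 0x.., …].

→ t0 |08|50|95|9e|0c|fb|de|60|
→ t1 |9e|0c|95|fb|50|de|08|60|
→ t2 |60|08|de|50|fb|95|0c|9e|
→ t3 |60|60|08|de|de|fb|50|0c|

RES = [ 0x60  0x60  0x08  0xde  0xde  0xfb  0x50  0x0c ]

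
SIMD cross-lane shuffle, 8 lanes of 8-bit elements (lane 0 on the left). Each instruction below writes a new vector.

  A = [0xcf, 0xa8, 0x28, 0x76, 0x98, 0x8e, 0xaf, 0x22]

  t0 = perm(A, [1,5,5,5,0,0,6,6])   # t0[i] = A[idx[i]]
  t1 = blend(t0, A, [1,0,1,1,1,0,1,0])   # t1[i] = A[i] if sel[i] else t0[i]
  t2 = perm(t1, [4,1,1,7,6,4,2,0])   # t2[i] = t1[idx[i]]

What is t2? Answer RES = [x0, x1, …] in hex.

RES = [ 0x98  0x8e  0x8e  0xaf  0xaf  0x98  0x28  0xcf ]

t0 = [0xa8, 0x8e, 0x8e, 0x8e, 0xcf, 0xcf, 0xaf, 0xaf]
t1 = [0xcf, 0x8e, 0x28, 0x76, 0x98, 0xcf, 0xaf, 0xaf]
t2 = [0x98, 0x8e, 0x8e, 0xaf, 0xaf, 0x98, 0x28, 0xcf]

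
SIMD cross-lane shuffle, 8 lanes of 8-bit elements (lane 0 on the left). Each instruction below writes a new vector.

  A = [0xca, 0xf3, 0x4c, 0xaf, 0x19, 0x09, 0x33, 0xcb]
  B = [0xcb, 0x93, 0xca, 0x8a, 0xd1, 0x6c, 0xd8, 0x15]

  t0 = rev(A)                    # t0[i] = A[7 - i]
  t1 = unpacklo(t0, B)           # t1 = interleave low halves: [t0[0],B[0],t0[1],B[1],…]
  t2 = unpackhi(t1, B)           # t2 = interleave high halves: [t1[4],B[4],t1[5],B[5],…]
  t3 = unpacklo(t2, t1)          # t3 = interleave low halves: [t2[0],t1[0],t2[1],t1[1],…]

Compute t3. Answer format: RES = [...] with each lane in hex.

  t0: cb 33 09 19 af 4c f3 ca
  t1: cb cb 33 93 09 ca 19 8a
  t2: 09 d1 ca 6c 19 d8 8a 15
  t3: 09 cb d1 cb ca 33 6c 93

RES = [ 0x09  0xcb  0xd1  0xcb  0xca  0x33  0x6c  0x93 ]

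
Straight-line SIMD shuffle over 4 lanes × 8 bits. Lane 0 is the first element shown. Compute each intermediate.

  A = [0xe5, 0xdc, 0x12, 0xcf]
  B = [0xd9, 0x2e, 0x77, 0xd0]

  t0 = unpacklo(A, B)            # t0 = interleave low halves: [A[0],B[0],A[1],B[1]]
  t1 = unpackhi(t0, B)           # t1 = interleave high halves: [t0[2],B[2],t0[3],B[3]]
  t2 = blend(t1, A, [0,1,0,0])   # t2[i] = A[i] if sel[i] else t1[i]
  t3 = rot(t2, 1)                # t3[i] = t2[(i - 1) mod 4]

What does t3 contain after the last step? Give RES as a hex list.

RES = [0xd0, 0xdc, 0xdc, 0x2e]

→ t0 |e5|d9|dc|2e|
→ t1 |dc|77|2e|d0|
→ t2 |dc|dc|2e|d0|
→ t3 |d0|dc|dc|2e|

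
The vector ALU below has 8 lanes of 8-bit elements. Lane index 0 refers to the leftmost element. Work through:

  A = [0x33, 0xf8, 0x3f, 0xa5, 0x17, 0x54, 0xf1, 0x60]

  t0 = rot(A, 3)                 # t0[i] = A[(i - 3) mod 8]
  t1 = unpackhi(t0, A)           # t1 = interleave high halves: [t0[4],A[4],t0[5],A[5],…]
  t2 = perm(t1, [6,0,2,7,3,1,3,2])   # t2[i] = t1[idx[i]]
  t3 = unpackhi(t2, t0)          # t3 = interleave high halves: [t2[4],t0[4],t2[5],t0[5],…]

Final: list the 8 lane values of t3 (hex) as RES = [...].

RES = [0x54, 0xf8, 0x17, 0x3f, 0x54, 0xa5, 0x3f, 0x17]

t0 = [0x54, 0xf1, 0x60, 0x33, 0xf8, 0x3f, 0xa5, 0x17]
t1 = [0xf8, 0x17, 0x3f, 0x54, 0xa5, 0xf1, 0x17, 0x60]
t2 = [0x17, 0xf8, 0x3f, 0x60, 0x54, 0x17, 0x54, 0x3f]
t3 = [0x54, 0xf8, 0x17, 0x3f, 0x54, 0xa5, 0x3f, 0x17]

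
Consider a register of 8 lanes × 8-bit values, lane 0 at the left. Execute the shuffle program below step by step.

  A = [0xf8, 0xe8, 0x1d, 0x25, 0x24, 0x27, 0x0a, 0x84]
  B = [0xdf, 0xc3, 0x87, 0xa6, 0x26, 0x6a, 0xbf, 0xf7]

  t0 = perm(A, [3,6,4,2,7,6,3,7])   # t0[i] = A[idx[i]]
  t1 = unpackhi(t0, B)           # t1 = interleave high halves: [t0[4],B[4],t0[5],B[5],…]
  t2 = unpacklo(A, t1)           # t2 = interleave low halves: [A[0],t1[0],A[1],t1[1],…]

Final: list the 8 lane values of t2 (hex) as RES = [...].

t0 = [0x25, 0x0a, 0x24, 0x1d, 0x84, 0x0a, 0x25, 0x84]
t1 = [0x84, 0x26, 0x0a, 0x6a, 0x25, 0xbf, 0x84, 0xf7]
t2 = [0xf8, 0x84, 0xe8, 0x26, 0x1d, 0x0a, 0x25, 0x6a]

RES = [ 0xf8  0x84  0xe8  0x26  0x1d  0x0a  0x25  0x6a ]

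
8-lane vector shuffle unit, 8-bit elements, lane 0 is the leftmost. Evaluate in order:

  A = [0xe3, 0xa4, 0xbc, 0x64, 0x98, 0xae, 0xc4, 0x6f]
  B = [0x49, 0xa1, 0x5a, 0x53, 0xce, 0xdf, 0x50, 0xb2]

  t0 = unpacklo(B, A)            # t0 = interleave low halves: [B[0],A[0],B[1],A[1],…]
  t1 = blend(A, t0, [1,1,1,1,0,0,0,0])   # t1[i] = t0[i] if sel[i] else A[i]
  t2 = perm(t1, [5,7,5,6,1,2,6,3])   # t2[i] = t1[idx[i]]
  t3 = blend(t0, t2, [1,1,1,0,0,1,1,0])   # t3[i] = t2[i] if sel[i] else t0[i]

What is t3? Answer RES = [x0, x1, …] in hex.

RES = [ 0xae  0x6f  0xae  0xa4  0x5a  0xa1  0xc4  0x64 ]

  t0: 49 e3 a1 a4 5a bc 53 64
  t1: 49 e3 a1 a4 98 ae c4 6f
  t2: ae 6f ae c4 e3 a1 c4 a4
  t3: ae 6f ae a4 5a a1 c4 64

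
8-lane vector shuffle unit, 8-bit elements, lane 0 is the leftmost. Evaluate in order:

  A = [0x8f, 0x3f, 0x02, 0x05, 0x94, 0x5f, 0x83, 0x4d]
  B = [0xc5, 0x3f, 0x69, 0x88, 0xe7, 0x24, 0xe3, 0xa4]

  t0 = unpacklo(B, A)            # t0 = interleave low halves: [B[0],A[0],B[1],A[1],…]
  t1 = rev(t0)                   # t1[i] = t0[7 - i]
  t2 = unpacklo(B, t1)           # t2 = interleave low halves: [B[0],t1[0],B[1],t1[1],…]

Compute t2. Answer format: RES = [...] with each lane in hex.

→ t0 |c5|8f|3f|3f|69|02|88|05|
→ t1 |05|88|02|69|3f|3f|8f|c5|
→ t2 |c5|05|3f|88|69|02|88|69|

RES = [0xc5, 0x05, 0x3f, 0x88, 0x69, 0x02, 0x88, 0x69]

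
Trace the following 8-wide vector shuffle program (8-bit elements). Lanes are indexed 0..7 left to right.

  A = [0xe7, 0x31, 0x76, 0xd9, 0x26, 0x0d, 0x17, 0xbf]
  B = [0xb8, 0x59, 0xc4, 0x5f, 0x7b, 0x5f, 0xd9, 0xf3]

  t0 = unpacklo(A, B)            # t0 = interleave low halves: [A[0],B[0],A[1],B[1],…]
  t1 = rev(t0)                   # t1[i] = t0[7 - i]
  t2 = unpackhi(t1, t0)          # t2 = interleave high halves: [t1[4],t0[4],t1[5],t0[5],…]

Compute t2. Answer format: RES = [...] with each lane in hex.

  t0: e7 b8 31 59 76 c4 d9 5f
  t1: 5f d9 c4 76 59 31 b8 e7
  t2: 59 76 31 c4 b8 d9 e7 5f

RES = [0x59, 0x76, 0x31, 0xc4, 0xb8, 0xd9, 0xe7, 0x5f]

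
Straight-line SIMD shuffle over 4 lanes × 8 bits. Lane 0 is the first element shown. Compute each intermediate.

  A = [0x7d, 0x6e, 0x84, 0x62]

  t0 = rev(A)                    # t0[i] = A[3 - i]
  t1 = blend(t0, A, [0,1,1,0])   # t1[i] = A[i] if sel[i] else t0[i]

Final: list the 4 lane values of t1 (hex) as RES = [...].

t0 = [0x62, 0x84, 0x6e, 0x7d]
t1 = [0x62, 0x6e, 0x84, 0x7d]

RES = [ 0x62  0x6e  0x84  0x7d ]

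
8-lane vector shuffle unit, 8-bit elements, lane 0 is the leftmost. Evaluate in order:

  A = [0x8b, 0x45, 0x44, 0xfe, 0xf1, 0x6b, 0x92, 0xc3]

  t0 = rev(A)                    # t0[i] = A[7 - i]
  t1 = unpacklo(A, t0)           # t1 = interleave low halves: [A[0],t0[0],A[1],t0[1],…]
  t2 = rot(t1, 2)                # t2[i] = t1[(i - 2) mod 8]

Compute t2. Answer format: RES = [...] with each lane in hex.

→ t0 |c3|92|6b|f1|fe|44|45|8b|
→ t1 |8b|c3|45|92|44|6b|fe|f1|
→ t2 |fe|f1|8b|c3|45|92|44|6b|

RES = [ 0xfe  0xf1  0x8b  0xc3  0x45  0x92  0x44  0x6b ]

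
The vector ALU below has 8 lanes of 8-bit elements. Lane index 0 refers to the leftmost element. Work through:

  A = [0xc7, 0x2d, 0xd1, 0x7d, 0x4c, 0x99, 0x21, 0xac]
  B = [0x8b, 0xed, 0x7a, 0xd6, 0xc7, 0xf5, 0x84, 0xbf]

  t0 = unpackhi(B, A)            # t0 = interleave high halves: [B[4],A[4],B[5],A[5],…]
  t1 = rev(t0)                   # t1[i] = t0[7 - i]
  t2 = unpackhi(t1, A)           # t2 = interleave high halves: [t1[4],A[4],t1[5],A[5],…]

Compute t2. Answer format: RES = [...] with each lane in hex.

t0 = [0xc7, 0x4c, 0xf5, 0x99, 0x84, 0x21, 0xbf, 0xac]
t1 = [0xac, 0xbf, 0x21, 0x84, 0x99, 0xf5, 0x4c, 0xc7]
t2 = [0x99, 0x4c, 0xf5, 0x99, 0x4c, 0x21, 0xc7, 0xac]

RES = [ 0x99  0x4c  0xf5  0x99  0x4c  0x21  0xc7  0xac ]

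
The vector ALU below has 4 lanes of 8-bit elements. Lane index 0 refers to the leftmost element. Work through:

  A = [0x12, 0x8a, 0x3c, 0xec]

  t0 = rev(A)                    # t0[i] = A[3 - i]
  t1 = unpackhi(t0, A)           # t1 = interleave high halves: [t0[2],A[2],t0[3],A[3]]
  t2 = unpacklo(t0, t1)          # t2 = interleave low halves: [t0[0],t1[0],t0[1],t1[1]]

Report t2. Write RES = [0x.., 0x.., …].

RES = [0xec, 0x8a, 0x3c, 0x3c]

→ t0 |ec|3c|8a|12|
→ t1 |8a|3c|12|ec|
→ t2 |ec|8a|3c|3c|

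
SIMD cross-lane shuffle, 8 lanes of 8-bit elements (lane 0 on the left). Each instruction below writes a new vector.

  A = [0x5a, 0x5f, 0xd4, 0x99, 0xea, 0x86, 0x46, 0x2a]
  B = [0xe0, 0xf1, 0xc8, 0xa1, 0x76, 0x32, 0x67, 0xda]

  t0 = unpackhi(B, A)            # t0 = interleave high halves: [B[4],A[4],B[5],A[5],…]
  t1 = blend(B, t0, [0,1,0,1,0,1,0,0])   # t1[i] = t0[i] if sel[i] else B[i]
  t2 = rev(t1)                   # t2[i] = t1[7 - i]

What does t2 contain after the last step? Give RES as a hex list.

RES = [ 0xda  0x67  0x46  0x76  0x86  0xc8  0xea  0xe0 ]

  t0: 76 ea 32 86 67 46 da 2a
  t1: e0 ea c8 86 76 46 67 da
  t2: da 67 46 76 86 c8 ea e0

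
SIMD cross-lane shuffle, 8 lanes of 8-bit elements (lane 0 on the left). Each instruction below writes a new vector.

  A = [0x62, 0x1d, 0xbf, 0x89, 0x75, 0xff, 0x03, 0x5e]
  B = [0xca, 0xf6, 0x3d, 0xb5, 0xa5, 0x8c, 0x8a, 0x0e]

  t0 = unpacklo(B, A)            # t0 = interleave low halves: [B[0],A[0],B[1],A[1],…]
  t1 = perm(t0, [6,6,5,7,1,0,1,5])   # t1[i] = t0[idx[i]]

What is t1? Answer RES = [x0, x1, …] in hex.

RES = [0xb5, 0xb5, 0xbf, 0x89, 0x62, 0xca, 0x62, 0xbf]

  t0: ca 62 f6 1d 3d bf b5 89
  t1: b5 b5 bf 89 62 ca 62 bf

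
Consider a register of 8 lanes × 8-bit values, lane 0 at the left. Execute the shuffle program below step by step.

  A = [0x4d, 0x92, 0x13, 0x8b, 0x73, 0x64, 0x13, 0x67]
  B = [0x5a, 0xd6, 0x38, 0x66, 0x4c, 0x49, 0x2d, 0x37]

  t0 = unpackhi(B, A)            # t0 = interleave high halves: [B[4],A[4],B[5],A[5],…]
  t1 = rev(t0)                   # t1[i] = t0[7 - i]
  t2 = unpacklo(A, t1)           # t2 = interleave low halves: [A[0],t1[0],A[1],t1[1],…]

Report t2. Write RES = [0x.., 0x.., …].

  t0: 4c 73 49 64 2d 13 37 67
  t1: 67 37 13 2d 64 49 73 4c
  t2: 4d 67 92 37 13 13 8b 2d

RES = [ 0x4d  0x67  0x92  0x37  0x13  0x13  0x8b  0x2d ]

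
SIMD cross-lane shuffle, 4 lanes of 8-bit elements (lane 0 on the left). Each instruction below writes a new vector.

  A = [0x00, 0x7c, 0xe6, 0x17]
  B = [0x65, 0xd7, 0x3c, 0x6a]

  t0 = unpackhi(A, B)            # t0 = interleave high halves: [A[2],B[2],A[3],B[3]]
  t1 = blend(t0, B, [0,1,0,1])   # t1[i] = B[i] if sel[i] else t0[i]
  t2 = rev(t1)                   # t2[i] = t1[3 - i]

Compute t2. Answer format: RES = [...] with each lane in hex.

t0 = [0xe6, 0x3c, 0x17, 0x6a]
t1 = [0xe6, 0xd7, 0x17, 0x6a]
t2 = [0x6a, 0x17, 0xd7, 0xe6]

RES = [ 0x6a  0x17  0xd7  0xe6 ]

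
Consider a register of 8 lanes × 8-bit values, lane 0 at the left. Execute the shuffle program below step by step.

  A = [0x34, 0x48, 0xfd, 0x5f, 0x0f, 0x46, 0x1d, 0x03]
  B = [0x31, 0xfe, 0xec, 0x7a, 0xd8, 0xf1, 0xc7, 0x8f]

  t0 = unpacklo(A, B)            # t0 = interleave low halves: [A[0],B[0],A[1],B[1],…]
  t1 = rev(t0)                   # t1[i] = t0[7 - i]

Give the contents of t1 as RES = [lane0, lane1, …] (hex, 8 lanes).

RES = [ 0x7a  0x5f  0xec  0xfd  0xfe  0x48  0x31  0x34 ]

→ t0 |34|31|48|fe|fd|ec|5f|7a|
→ t1 |7a|5f|ec|fd|fe|48|31|34|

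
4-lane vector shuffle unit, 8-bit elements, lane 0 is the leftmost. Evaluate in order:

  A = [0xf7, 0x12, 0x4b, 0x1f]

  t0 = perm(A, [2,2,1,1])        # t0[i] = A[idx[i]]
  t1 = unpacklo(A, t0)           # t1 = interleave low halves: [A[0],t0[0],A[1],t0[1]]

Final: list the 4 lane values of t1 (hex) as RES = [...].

  t0: 4b 4b 12 12
  t1: f7 4b 12 4b

RES = [0xf7, 0x4b, 0x12, 0x4b]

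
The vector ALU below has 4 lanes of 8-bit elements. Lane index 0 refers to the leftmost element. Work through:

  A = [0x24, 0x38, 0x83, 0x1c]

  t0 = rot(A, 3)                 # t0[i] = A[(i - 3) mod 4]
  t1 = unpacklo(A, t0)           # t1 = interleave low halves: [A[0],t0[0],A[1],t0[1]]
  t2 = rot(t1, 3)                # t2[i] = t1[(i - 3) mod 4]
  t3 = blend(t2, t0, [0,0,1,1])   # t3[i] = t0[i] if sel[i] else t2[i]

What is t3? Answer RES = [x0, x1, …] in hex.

t0 = [0x38, 0x83, 0x1c, 0x24]
t1 = [0x24, 0x38, 0x38, 0x83]
t2 = [0x38, 0x38, 0x83, 0x24]
t3 = [0x38, 0x38, 0x1c, 0x24]

RES = [0x38, 0x38, 0x1c, 0x24]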